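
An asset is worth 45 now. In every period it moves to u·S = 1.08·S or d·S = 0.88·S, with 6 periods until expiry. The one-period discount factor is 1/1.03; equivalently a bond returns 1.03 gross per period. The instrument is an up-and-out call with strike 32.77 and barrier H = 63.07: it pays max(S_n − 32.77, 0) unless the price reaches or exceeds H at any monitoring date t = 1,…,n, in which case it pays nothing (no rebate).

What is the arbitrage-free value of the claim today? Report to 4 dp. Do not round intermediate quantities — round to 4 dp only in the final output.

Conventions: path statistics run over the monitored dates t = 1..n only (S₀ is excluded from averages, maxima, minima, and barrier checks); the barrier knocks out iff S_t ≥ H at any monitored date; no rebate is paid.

Under the martingale measure an up-move has probability p* = 0.7500; value the claim as the probability-weighted average of per-path payoffs, discounted 6 periods at R = 1.03.
Enumerate all 2^6 = 64 price paths (U = up ×1.08, D = down ×0.88); each path with k up-moves has probability p*^k·(1−p*)^(6−k).
DDDDDD: M=39.6000, payoff=0.0000, prob=0.000244
UDDDDD: M=48.6000, payoff=0.0000, prob=0.000732
DUDDDD: M=42.7680, payoff=0.0000, prob=0.000732
UUDDDD: M=52.4880, payoff=0.0000, prob=0.002197
DDUDDD: M=39.6000, payoff=0.0000, prob=0.000732
UDUDDD: M=48.6000, payoff=0.0000, prob=0.002197
DUUDDD: M=46.1894, payoff=0.0000, prob=0.002197
UUUDDD: M=56.6870, payoff=5.8606, prob=0.006592
DDDUDD: M=39.6000, payoff=0.0000, prob=0.000732
UDDUDD: M=48.6000, payoff=0.0000, prob=0.002197
DUDUDD: M=42.7680, payoff=0.0000, prob=0.002197
UUDUDD: M=52.4880, payoff=5.8606, prob=0.006592
DDUUDD: M=40.6467, payoff=0.0000, prob=0.002197
UDUUDD: M=49.8846, payoff=5.8606, prob=0.006592
DUUUDD: M=49.8846, payoff=5.8606, prob=0.006592
UUUUDD: M=61.2220, payoff=14.6403, prob=0.019775
DDDDUD: M=39.6000, payoff=0.0000, prob=0.000732
UDDDUD: M=48.6000, payoff=0.0000, prob=0.002197
DUDDUD: M=42.7680, payoff=0.0000, prob=0.002197
UUDDUD: M=52.4880, payoff=5.8606, prob=0.006592
DDUDUD: M=39.6000, payoff=0.0000, prob=0.002197
UDUDUD: M=48.6000, payoff=5.8606, prob=0.006592
DUUDUD: M=46.1894, payoff=5.8606, prob=0.006592
UUUDUD: M=56.6870, payoff=14.6403, prob=0.019775
DDDUUD: M=39.6000, payoff=0.0000, prob=0.002197
UDDUUD: M=48.6000, payoff=5.8606, prob=0.006592
DUDUUD: M=43.8984, payoff=5.8606, prob=0.006592
UUDUUD: M=53.8754, payoff=14.6403, prob=0.019775
DDUUUD: M=43.8984, payoff=5.8606, prob=0.006592
UDUUUD: M=53.8754, payoff=14.6403, prob=0.019775
DUUUUD: M=53.8754, payoff=14.6403, prob=0.019775
UUUUUD: M=66.1198, payoff=0.0000, prob=0.059326
DDDDDU: M=39.6000, payoff=0.0000, prob=0.000732
UDDDDU: M=48.6000, payoff=0.0000, prob=0.002197
DUDDDU: M=42.7680, payoff=0.0000, prob=0.002197
UUDDDU: M=52.4880, payoff=5.8606, prob=0.006592
DDUDDU: M=39.6000, payoff=0.0000, prob=0.002197
UDUDDU: M=48.6000, payoff=5.8606, prob=0.006592
DUUDDU: M=46.1894, payoff=5.8606, prob=0.006592
UUUDDU: M=56.6870, payoff=14.6403, prob=0.019775
DDDUDU: M=39.6000, payoff=0.0000, prob=0.002197
UDDUDU: M=48.6000, payoff=5.8606, prob=0.006592
DUDUDU: M=42.7680, payoff=5.8606, prob=0.006592
UUDUDU: M=52.4880, payoff=14.6403, prob=0.019775
DDUUDU: M=40.6467, payoff=5.8606, prob=0.006592
UDUUDU: M=49.8846, payoff=14.6403, prob=0.019775
DUUUDU: M=49.8846, payoff=14.6403, prob=0.019775
UUUUDU: M=61.2220, payoff=25.4154, prob=0.059326
DDDDUU: M=39.6000, payoff=0.0000, prob=0.002197
UDDDUU: M=48.6000, payoff=5.8606, prob=0.006592
DUDDUU: M=42.7680, payoff=5.8606, prob=0.006592
UUDDUU: M=52.4880, payoff=14.6403, prob=0.019775
DDUDUU: M=39.6000, payoff=5.8606, prob=0.006592
UDUDUU: M=48.6000, payoff=14.6403, prob=0.019775
DUUDUU: M=47.4103, payoff=14.6403, prob=0.019775
UUUDUU: M=58.1854, payoff=25.4154, prob=0.059326
DDDUUU: M=39.6000, payoff=5.8606, prob=0.006592
UDDUUU: M=48.6000, payoff=14.6403, prob=0.019775
DUDUUU: M=47.4103, payoff=14.6403, prob=0.019775
UUDUUU: M=58.1854, payoff=25.4154, prob=0.059326
DDUUUU: M=47.4103, payoff=14.6403, prob=0.019775
UDUUUU: M=58.1854, payoff=25.4154, prob=0.059326
DUUUUU: M=58.1854, payoff=25.4154, prob=0.059326
UUUUUU: M=71.4093, payoff=0.0000, prob=0.177979
Price = Σ prob·payoff / R^6 = 12.654402 / 1.194052 = 10.5979

price = 10.5979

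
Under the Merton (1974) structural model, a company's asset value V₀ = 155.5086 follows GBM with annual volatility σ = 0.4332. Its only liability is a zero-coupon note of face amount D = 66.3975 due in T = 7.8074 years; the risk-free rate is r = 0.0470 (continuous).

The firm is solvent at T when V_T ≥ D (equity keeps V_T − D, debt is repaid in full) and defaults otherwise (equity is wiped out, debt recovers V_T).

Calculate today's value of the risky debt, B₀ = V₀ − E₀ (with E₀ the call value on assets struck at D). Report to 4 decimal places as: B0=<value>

Work the structural quantities from V₀ = 155.5086 against face 66.3975:
d₁ = [ln(V₀/D) + (r + σ²/2)T] / (σ√T)
   = [ln(155.5086/66.3975) + (0.0470 + 0.5·0.4332²)·7.8074] / (0.4332·√7.8074)
   = [0.851042 + 1.099525] / 1.210436 = 1.611458
d₂ = d₁ − σ√T = 1.611458 − 1.210436 = 0.401023
N(d₁) = 0.946460,  N(d₂) = 0.655798,  e^(−rT) = 0.692846
E₀ = V₀·N(d₁) − D·e^(−rT)·N(d₂)
   = 155.5086·0.946460 − 66.3975·0.692846·0.655798 = 117.013839
B₀ = V₀ − E₀ = 155.5086 − 117.013839 = 38.494761

B0=38.4948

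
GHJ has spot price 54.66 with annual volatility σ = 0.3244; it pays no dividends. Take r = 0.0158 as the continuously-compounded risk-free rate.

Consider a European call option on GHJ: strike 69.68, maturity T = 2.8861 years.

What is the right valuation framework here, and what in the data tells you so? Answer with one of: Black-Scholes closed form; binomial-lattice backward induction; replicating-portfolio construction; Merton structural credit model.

framework: Black-Scholes closed form

Key observation: with GHJ following a GBM at constant σ and r, the European call struck at 69.68 prices in closed form — nothing here needs a stepwise model or a balance sheet.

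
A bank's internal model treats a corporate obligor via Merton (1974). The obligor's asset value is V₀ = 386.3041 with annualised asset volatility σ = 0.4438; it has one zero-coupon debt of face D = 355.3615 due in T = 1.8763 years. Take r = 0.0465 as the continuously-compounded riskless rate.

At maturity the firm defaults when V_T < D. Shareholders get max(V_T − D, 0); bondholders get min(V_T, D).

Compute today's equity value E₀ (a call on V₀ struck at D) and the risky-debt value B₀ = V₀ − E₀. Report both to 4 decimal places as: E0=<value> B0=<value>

E0=118.5601 B0=267.7440

Work the structural quantities from V₀ = 386.3041 against face 355.3615:
d₁ = [ln(V₀/D) + (r + σ²/2)T] / (σ√T)
   = [ln(386.3041/355.3615) + (0.0465 + 0.5·0.4438²)·1.8763] / (0.4438·√1.8763)
   = [0.083489 + 0.272025] / 0.607909 = 0.584814
d₂ = d₁ − σ√T = 0.584814 − 0.607909 = -0.023094
N(d₁) = 0.720664,  N(d₂) = 0.490787,  e^(−rT) = 0.916450
E₀ = V₀·N(d₁) − D·e^(−rT)·N(d₂)
   = 386.3041·0.720664 − 355.3615·0.916450·0.490787 = 118.560113
B₀ = V₀ − E₀ = 386.3041 − 118.560113 = 267.743987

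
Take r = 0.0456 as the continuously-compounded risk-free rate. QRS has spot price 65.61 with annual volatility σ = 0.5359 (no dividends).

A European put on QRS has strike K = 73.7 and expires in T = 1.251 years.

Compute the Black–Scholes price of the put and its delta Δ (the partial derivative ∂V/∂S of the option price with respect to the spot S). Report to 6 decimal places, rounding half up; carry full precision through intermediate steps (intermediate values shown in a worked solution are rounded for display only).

σ√T = 0.5359·√1.251 = 0.599394
d₁ = (ln(S/K) + (r+σ²/2)T) / (σ√T) = (ln(65.61/73.7) + (0.0456+0.5359²/2)·1.251) / 0.599394 = (-0.116275 + 0.236682) / 0.599394 = 0.200882
d₂ = d₁ − σ√T = 0.200882 − 0.599394 = -0.398512
e^{−rT} = 0.944551
N(−d₁) = 0.420395,  N(−d₂) = 0.654874
Put price V = K·e^{−rT}·N(−d₂) − S·N(−d₁) = 45.587981 − 27.582141 = 18.005840
Δ = −N(−d₁) = -0.420395

price = 18.005840
Δ = -0.420395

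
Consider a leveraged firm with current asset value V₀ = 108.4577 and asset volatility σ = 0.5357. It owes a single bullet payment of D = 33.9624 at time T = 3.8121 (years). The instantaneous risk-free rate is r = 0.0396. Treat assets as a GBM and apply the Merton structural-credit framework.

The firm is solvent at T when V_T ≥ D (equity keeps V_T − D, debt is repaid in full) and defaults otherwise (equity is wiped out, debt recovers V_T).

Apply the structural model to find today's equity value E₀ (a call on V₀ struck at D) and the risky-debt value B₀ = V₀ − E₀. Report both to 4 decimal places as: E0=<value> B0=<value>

Equity is a call on the firm's assets struck at D = 33.9624:
d₁ = [ln(V₀/D) + (r + σ²/2)T] / (σ√T)
   = [ln(108.4577/33.9624) + (0.0396 + 0.5·0.5357²)·3.8121] / (0.5357·√3.8121)
   = [1.161106 + 0.697947] / 1.045933 = 1.777412
d₂ = d₁ − σ√T = 1.777412 − 1.045933 = 0.731479
N(d₁) = 0.962250,  N(d₂) = 0.767757,  e^(−rT) = 0.859883
E₀ = V₀·N(d₁) − D·e^(−rT)·N(d₂)
   = 108.4577·0.962250 − 33.9624·0.859883·0.767757 = 81.942070
B₀ = V₀ − E₀ = 108.4577 − 81.942070 = 26.515630

E0=81.9421 B0=26.5156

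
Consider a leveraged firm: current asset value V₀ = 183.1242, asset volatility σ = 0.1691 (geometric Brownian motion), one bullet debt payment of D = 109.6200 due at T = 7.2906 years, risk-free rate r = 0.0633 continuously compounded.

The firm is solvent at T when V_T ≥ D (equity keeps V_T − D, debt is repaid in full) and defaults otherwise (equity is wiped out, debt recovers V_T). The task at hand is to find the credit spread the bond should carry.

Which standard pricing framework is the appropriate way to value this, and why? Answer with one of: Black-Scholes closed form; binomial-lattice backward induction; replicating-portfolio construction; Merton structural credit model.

framework: Merton structural credit model

Key observation: the question is about default risk generated by asset-value dynamics against a debt face of 109.6200 — the structural framework prices exactly that.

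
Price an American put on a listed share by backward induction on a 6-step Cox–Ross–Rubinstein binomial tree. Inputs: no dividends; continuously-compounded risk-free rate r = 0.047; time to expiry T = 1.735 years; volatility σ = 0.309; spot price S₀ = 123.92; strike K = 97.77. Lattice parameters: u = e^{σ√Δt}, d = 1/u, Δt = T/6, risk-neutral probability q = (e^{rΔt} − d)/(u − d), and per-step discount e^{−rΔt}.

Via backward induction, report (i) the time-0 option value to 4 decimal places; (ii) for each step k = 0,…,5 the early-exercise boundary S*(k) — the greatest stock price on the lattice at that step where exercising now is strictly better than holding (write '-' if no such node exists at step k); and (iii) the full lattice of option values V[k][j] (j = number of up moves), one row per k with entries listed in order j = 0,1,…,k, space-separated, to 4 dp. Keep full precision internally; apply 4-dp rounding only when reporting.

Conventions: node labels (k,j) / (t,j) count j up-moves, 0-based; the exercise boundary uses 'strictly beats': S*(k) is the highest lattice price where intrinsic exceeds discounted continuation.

Δt=0.28917  u=1.18076  d=0.84691  q=0.49954  discount=0.98650
step 6 (expiry): payoffs max(K−S,0) = 52.0442 34.0189 8.8878 0.0000 0.0000 0.0000 0.0000
step 5: (k=5,j=0): S=53.9914, K−S=43.7786, hold=42.4588 ⇒ V=43.7786 exercise | (k=5,j=1): S=75.2751, K−S=22.4949, hold=21.1751 ⇒ V=22.4949 exercise | (k=5,j=2): S=104.9489, K−S=0.0000, hold=4.3880 ⇒ V=4.3880 continue | (k=5,j=3): S=146.3204, K−S=0.0000, hold=0.0000 ⇒ V=0.0000 continue | (k=5,j=4): S=204.0007, K−S=0.0000, hold=0.0000 ⇒ V=0.0000 continue | (k=5,j=5): S=284.4188, K−S=0.0000, hold=0.0000 ⇒ V=0.0000 continue  boundary S*=75.2751
step 4: (k=4,j=0): S=63.7511, K−S=34.0189, hold=32.6991 ⇒ V=34.0189 exercise | (k=4,j=1): S=88.8822, K−S=8.8878, hold=13.2682 ⇒ V=13.2682 continue | (k=4,j=2): S=123.9200, K−S=0.0000, hold=2.1663 ⇒ V=2.1663 continue | (k=4,j=3): S=172.7699, K−S=0.0000, hold=0.0000 ⇒ V=0.0000 continue | (k=4,j=4): S=240.8768, K−S=0.0000, hold=0.0000 ⇒ V=0.0000 continue  boundary S*=63.7511
step 3: (k=3,j=0): S=75.2751, K−S=22.4949, hold=23.3338 ⇒ V=23.3338 continue | (k=3,j=1): S=104.9489, K−S=0.0000, hold=7.6181 ⇒ V=7.6181 continue | (k=3,j=2): S=146.3204, K−S=0.0000, hold=1.0695 ⇒ V=1.0695 continue | (k=3,j=3): S=204.0007, K−S=0.0000, hold=0.0000 ⇒ V=0.0000 continue  boundary S*=-
step 2: (k=2,j=0): S=88.8822, K−S=8.8878, hold=15.2741 ⇒ V=15.2741 continue | (k=2,j=1): S=123.9200, K−S=0.0000, hold=4.2881 ⇒ V=4.2881 continue | (k=2,j=2): S=172.7699, K−S=0.0000, hold=0.5280 ⇒ V=0.5280 continue  boundary S*=-
step 1: (k=1,j=0): S=104.9489, K−S=0.0000, hold=9.6541 ⇒ V=9.6541 continue | (k=1,j=1): S=146.3204, K−S=0.0000, hold=2.3773 ⇒ V=2.3773 continue  boundary S*=-
step 0: (k=0,j=0): S=123.9200, K−S=0.0000, hold=5.9378 ⇒ V=5.9378 continue  boundary S*=-

price = 5.9378
boundary = - - - - 63.7511 75.2751
tree:
5.9378
9.6541 2.3773
15.2741 4.2881 0.5280
23.3338 7.6181 1.0695 0.0000
34.0189 13.2682 2.1663 0.0000 0.0000
43.7786 22.4949 4.3880 0.0000 0.0000 0.0000
52.0442 34.0189 8.8878 0.0000 0.0000 0.0000 0.0000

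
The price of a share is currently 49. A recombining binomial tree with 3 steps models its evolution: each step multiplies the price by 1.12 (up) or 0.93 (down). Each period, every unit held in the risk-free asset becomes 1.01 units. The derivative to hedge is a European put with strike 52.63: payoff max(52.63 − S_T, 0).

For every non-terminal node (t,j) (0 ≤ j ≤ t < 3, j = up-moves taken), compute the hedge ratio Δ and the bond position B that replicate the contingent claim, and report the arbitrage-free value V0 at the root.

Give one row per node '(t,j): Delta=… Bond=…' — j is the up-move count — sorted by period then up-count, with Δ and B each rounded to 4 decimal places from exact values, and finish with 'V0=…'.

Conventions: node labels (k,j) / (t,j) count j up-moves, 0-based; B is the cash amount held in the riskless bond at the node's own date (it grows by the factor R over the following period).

Risk-neutral probability p* = (R−d)/(u−d) = (1.01−0.93)/(1.12−0.93) = 0.4211.
Expiry values: V(3,0)=13.2165, V(3,1)=5.1643, V(3,2)=0.0000, V(3,3)=0.0000
  t=2,j=0: stock 42.3801 → up 47.4657 (V=5.1643), down 39.4135 (V=13.2165). Price 9.7288; hedge Δ=-1.0000, bond B=52.1089.
  t=2,j=1: stock 51.0384 → up 57.1630 (V=0.0000), down 47.4657 (V=5.1643). Price 2.9602; hedge Δ=-0.5325, bond B=30.1407.
  t=2,j=2: stock 61.4656 → up 68.8415 (V=0.0000), down 57.1630 (V=0.0000). Price 0.0000; hedge Δ=0.0000, bond B=0.0000.
  t=1,j=0: stock 45.5700 → up 51.0384 (V=2.9602), down 42.3801 (V=9.7288). Price 6.8108; hedge Δ=-0.7817, bond B=42.4348.
  t=1,j=1: stock 54.8800 → up 61.4656 (V=0.0000), down 51.0384 (V=2.9602). Price 1.6969; hedge Δ=-0.2839, bond B=17.2771.
  t=0,j=0: stock 49.0000 → up 54.8800 (V=1.6969), down 45.5700 (V=6.8108). Price 4.6114; hedge Δ=-0.5493, bond B=31.5268.
Sanity check at the root: Δ(0,0)·S0 + B(0,0) reproduces V0 = 4.6114.

(0,0): Delta=-0.5493 Bond=31.5268
(1,0): Delta=-0.7817 Bond=42.4348
(1,1): Delta=-0.2839 Bond=17.2771
(2,0): Delta=-1.0000 Bond=52.1089
(2,1): Delta=-0.5325 Bond=30.1407
(2,2): Delta=0.0000 Bond=0.0000
V0=4.6114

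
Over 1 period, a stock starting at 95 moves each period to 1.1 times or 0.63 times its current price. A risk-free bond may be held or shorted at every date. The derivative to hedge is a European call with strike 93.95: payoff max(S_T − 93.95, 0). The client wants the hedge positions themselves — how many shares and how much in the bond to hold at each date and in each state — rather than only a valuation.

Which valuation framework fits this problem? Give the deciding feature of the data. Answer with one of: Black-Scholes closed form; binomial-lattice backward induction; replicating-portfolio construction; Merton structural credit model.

Key observation: the task asks for the hedge itself — share and bond holdings at every node of the 1-period tree on spot 95 with factors 1.1/0.63 — which is exactly what the replicating-portfolio construction produces.

framework: replicating-portfolio construction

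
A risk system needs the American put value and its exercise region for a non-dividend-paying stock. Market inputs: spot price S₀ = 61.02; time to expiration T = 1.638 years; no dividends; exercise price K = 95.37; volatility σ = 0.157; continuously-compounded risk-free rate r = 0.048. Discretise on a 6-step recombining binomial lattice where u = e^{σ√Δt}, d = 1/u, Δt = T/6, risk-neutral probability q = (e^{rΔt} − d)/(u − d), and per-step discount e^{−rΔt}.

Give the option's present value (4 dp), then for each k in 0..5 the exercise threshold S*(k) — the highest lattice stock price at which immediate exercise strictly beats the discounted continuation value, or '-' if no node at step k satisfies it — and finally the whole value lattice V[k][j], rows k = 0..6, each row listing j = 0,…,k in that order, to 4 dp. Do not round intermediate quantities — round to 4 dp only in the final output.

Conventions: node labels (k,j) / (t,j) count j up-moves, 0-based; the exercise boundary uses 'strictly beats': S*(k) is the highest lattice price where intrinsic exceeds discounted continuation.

Δt=0.27300, u=1.08549, d=0.92124, q=0.55981, disc=e^(-rΔt)=0.98698
k=6 terminal: V=max(K-S,0) → 58.0693 51.4190 43.5830 34.3500 23.4708 10.6520 0.0000
k=5: j=0 S=40.4895 intr=54.8805 cont=53.6389 V=54.8805[EX]; j=1 S=47.7084 intr=47.6616 cont=46.4200 V=47.6616[EX]; j=2 S=56.2142 intr=39.1558 cont=37.9142 V=39.1558[EX]; j=3 S=66.2366 intr=29.1334 cont=27.8918 V=29.1334[EX]; j=4 S=78.0458 intr=17.3242 cont=16.0826 V=17.3242[EX]; j=5 S=91.9605 intr=3.4095 cont=4.6279 V=4.6279[hold]  S*(5)=78.0458
k=4: j=0 S=43.9510 intr=51.4190 cont=50.1774 V=51.4190[EX]; j=1 S=51.7870 intr=43.5830 cont=42.3415 V=43.5830[EX]; j=2 S=61.0200 intr=34.3500 cont=33.1084 V=34.3500[EX]; j=3 S=71.8992 intr=23.4708 cont=22.2292 V=23.4708[EX]; j=4 S=84.7180 intr=10.6520 cont=10.0836 V=10.6520[EX]  S*(4)=84.7180
k=3: j=0 S=47.7084 intr=47.6616 cont=46.4200 V=47.6616[EX]; j=1 S=56.2142 intr=39.1558 cont=37.9142 V=39.1558[EX]; j=2 S=66.2366 intr=29.1334 cont=27.8918 V=29.1334[EX]; j=3 S=78.0458 intr=17.3242 cont=16.0826 V=17.3242[EX]  S*(3)=78.0458
k=2: j=0 S=51.7870 intr=43.5830 cont=42.3415 V=43.5830[EX]; j=1 S=61.0200 intr=34.3500 cont=33.1084 V=34.3500[EX]; j=2 S=71.8992 intr=23.4708 cont=22.2292 V=23.4708[EX]  S*(2)=71.8992
k=1: j=0 S=56.2142 intr=39.1558 cont=37.9142 V=39.1558[EX]; j=1 S=66.2366 intr=29.1334 cont=27.8918 V=29.1334[EX]  S*(1)=66.2366
k=0: j=0 S=61.0200 intr=34.3500 cont=33.1084 V=34.3500[EX]  S*(0)=61.0200

price = 34.3500
boundary = 61.0200 66.2366 71.8992 78.0458 84.7180 78.0458
tree:
34.3500
39.1558 29.1334
43.5830 34.3500 23.4708
47.6616 39.1558 29.1334 17.3242
51.4190 43.5830 34.3500 23.4708 10.6520
54.8805 47.6616 39.1558 29.1334 17.3242 4.6279
58.0693 51.4190 43.5830 34.3500 23.4708 10.6520 0.0000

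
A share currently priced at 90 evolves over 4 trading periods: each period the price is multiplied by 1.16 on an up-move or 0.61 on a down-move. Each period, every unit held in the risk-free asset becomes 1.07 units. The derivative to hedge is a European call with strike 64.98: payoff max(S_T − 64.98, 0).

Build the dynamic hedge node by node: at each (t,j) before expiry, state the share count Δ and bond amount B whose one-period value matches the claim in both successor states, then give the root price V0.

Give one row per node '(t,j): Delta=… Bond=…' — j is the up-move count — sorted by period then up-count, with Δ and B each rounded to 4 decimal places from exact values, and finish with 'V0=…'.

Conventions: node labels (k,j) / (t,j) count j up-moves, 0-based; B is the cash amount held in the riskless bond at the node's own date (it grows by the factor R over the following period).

(0,0): Delta=0.8627 Bond=-35.0204
(1,0): Delta=0.4191 Bond=-13.1176
(1,1): Delta=0.9084 Bond=-42.2368
(2,0): Delta=0.0000 Bond=0.0000
(2,1): Delta=0.4622 Bond=-16.7819
(2,2): Delta=0.9543 Bond=-50.7521
(3,0): Delta=0.0000 Bond=0.0000
(3,1): Delta=0.0000 Bond=0.0000
(3,2): Delta=0.5098 Bond=-21.4699
(3,3): Delta=1.0000 Bond=-60.7290
V0=42.6251

Arbitrage-free pricing uses the up-move probability p* = (R−d)/(u−d) = 0.8364, discounting each step at R = 1.07.
Payoffs at expiry: V(4,0)=0.0000, V(4,1)=0.0000, V(4,2)=0.0000, V(4,3)=20.7132, V(4,4)=97.9775
Node (3,0) S=20.4283: V=(p*·0.0000+(1−p*)·0.0000)/1.07=0.0000; Δ=(0.0000−0.0000)/(23.6968−12.4613)=0.0000; B=V−Δ·S=0.0000
Node (3,1) S=38.8472: V=(p*·0.0000+(1−p*)·0.0000)/1.07=0.0000; Δ=(0.0000−0.0000)/(45.0628−23.6968)=0.0000; B=V−Δ·S=0.0000
Node (3,2) S=73.8734: V=(p*·20.7132+(1−p*)·0.0000)/1.07=16.1904; Δ=(20.7132−0.0000)/(85.6932−45.0628)=0.5098; B=V−Δ·S=-21.4699
Node (3,3) S=140.4806: V=(p*·97.9775+(1−p*)·20.7132)/1.07=79.7517; Δ=(97.9775−20.7132)/(162.9575−85.6932)=1.0000; B=V−Δ·S=-60.7290
Node (2,0) S=33.4890: V=(p*·0.0000+(1−p*)·0.0000)/1.07=0.0000; Δ=(0.0000−0.0000)/(38.8472−20.4283)=0.0000; B=V−Δ·S=0.0000
Node (2,1) S=63.6840: V=(p*·16.1904+(1−p*)·0.0000)/1.07=12.6552; Δ=(16.1904−0.0000)/(73.8734−38.8472)=0.4622; B=V−Δ·S=-16.7819
Node (2,2) S=121.1040: V=(p*·79.7517+(1−p*)·16.1904)/1.07=64.8138; Δ=(79.7517−16.1904)/(140.4806−73.8734)=0.9543; B=V−Δ·S=-50.7521
Node (1,0) S=54.9000: V=(p*·12.6552+(1−p*)·0.0000)/1.07=9.8919; Δ=(12.6552−0.0000)/(63.6840−33.4890)=0.4191; B=V−Δ·S=-13.1176
Node (1,1) S=104.4000: V=(p*·64.8138+(1−p*)·12.6552)/1.07=52.5970; Δ=(64.8138−12.6552)/(121.1040−63.6840)=0.9084; B=V−Δ·S=-42.2368
Node (0,0) S=90.0000: V=(p*·52.5970+(1−p*)·9.8919)/1.07=42.6251; Δ=(52.5970−9.8919)/(104.4000−54.9000)=0.8627; B=V−Δ·S=-35.0204
Check: Δ(0,0)·S0 + B(0,0) = 42.6251 = V0.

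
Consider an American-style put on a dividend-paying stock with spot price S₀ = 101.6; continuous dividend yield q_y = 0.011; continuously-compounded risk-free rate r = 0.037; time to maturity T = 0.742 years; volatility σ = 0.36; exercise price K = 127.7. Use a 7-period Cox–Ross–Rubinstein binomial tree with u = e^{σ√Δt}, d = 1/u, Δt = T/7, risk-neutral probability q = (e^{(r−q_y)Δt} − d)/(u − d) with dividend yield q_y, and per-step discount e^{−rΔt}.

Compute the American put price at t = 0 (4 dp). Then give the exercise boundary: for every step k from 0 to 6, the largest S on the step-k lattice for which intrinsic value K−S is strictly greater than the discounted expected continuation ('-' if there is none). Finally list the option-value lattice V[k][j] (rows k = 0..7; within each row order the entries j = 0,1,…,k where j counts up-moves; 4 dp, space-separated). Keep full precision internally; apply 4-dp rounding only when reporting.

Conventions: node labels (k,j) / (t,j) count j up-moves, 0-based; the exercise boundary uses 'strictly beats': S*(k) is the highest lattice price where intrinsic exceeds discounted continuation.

price = 29.6655
boundary = - - 80.3690 71.4802 80.3690 90.3631 101.6000
tree:
29.6655
38.0999 20.8600
47.3310 28.5087 12.8257
56.2198 37.5269 19.0677 6.2349
64.1254 47.3310 27.3164 10.3752 1.8446
71.1567 56.2198 37.3369 16.7905 3.5783 0.0000
77.4104 64.1254 47.3310 26.1000 6.9416 0.0000 0.0000
82.9724 71.1567 56.2198 37.3369 13.4658 0.0000 0.0000 0.0000

Δt=0.10600  u=1.12435  d=0.88940  q=0.48248  discount=0.99609
step 7 (expiry): payoffs max(K−S,0) = 82.9724 71.1567 56.2198 37.3369 13.4658 0.0000 0.0000 0.0000
step 6: (k=6,j=0): S=50.2896, K−S=77.4104, hold=76.9691 ⇒ V=77.4104 exercise | (k=6,j=1): S=63.5746, K−S=64.1254, hold=63.6997 ⇒ V=64.1254 exercise | (k=6,j=2): S=80.3690, K−S=47.3310, hold=46.9248 ⇒ V=47.3310 exercise | (k=6,j=3): S=101.6000, K−S=26.1000, hold=25.7185 ⇒ V=26.1000 exercise | (k=6,j=4): S=128.4396, K−S=0.0000, hold=6.9416 ⇒ V=6.9416 continue | (k=6,j=5): S=162.3693, K−S=0.0000, hold=0.0000 ⇒ V=0.0000 continue | (k=6,j=6): S=205.2623, K−S=0.0000, hold=0.0000 ⇒ V=0.0000 continue  boundary S*=101.6000
step 5: (k=5,j=0): S=56.5433, K−S=71.1567, hold=70.7228 ⇒ V=71.1567 exercise | (k=5,j=1): S=71.4802, K−S=56.2198, hold=55.8032 ⇒ V=56.2198 exercise | (k=5,j=2): S=90.3631, K−S=37.3369, hold=36.9423 ⇒ V=37.3369 exercise | (k=5,j=3): S=114.2342, K−S=13.4658, hold=16.7905 ⇒ V=16.7905 continue | (k=5,j=4): S=144.4114, K−S=0.0000, hold=3.5783 ⇒ V=3.5783 continue | (k=5,j=5): S=182.5604, K−S=0.0000, hold=0.0000 ⇒ V=0.0000 continue  boundary S*=90.3631
step 4: (k=4,j=0): S=63.5746, K−S=64.1254, hold=63.6997 ⇒ V=64.1254 exercise | (k=4,j=1): S=80.3690, K−S=47.3310, hold=46.9248 ⇒ V=47.3310 exercise | (k=4,j=2): S=101.6000, K−S=26.1000, hold=27.3164 ⇒ V=27.3164 continue | (k=4,j=3): S=128.4396, K−S=0.0000, hold=10.3752 ⇒ V=10.3752 continue | (k=4,j=4): S=162.3693, K−S=0.0000, hold=1.8446 ⇒ V=1.8446 continue  boundary S*=80.3690
step 3: (k=3,j=0): S=71.4802, K−S=56.2198, hold=55.8032 ⇒ V=56.2198 exercise | (k=3,j=1): S=90.3631, K−S=37.3369, hold=37.5269 ⇒ V=37.5269 continue | (k=3,j=2): S=114.2342, K−S=13.4658, hold=19.0677 ⇒ V=19.0677 continue | (k=3,j=3): S=144.4114, K−S=0.0000, hold=6.2349 ⇒ V=6.2349 continue  boundary S*=71.4802
step 2: (k=2,j=0): S=80.3690, K−S=47.3310, hold=47.0161 ⇒ V=47.3310 exercise | (k=2,j=1): S=101.6000, K−S=26.1000, hold=28.5087 ⇒ V=28.5087 continue | (k=2,j=2): S=128.4396, K−S=0.0000, hold=12.8257 ⇒ V=12.8257 continue  boundary S*=80.3690
step 1: (k=1,j=0): S=90.3631, K−S=37.3369, hold=38.0999 ⇒ V=38.0999 continue | (k=1,j=1): S=114.2342, K−S=13.4658, hold=20.8600 ⇒ V=20.8600 continue  boundary S*=-
step 0: (k=0,j=0): S=101.6000, K−S=26.1000, hold=29.6655 ⇒ V=29.6655 continue  boundary S*=-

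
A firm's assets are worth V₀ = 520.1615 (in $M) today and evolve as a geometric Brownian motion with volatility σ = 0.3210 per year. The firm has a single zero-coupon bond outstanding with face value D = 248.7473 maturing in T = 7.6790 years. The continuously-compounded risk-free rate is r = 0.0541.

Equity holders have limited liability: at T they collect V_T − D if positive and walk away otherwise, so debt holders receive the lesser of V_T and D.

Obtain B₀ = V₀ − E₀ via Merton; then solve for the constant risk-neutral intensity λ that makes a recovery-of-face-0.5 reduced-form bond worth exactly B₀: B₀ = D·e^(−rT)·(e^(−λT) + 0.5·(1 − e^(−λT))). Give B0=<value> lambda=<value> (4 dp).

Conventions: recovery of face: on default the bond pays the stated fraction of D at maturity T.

Equity is a call on the firm's assets struck at D = 248.7473:
d₁ = [ln(V₀/D) + (r + σ²/2)T] / (σ√T)
   = [ln(520.1615/248.7473) + (0.0541 + 0.5·0.3210²)·7.6790] / (0.3210·√7.6790)
   = [0.737702 + 0.811060] / 0.889523 = 1.741114
d₂ = d₁ − σ√T = 1.741114 − 0.889523 = 0.851591
N(d₁) = 0.959168,  N(d₂) = 0.802779,  e^(−rT) = 0.660054
E₀ = V₀·N(d₁) − D·e^(−rT)·N(d₂)
   = 520.1615·0.959168 − 248.7473·0.660054·0.802779 = 367.116757
B₀ = V₀ − E₀ = 520.1615 − 367.116757 = 153.044743
e^(−λT) = (B₀·e^(rT)/D − 0.5)/(1 − 0.5) = (153.0447·1.515028/248.7473 − 0.5)/0.5 = 0.86427753
λ = −ln(0.86427753)/7.6790 = 0.018995

B0=153.0447 lambda=0.0190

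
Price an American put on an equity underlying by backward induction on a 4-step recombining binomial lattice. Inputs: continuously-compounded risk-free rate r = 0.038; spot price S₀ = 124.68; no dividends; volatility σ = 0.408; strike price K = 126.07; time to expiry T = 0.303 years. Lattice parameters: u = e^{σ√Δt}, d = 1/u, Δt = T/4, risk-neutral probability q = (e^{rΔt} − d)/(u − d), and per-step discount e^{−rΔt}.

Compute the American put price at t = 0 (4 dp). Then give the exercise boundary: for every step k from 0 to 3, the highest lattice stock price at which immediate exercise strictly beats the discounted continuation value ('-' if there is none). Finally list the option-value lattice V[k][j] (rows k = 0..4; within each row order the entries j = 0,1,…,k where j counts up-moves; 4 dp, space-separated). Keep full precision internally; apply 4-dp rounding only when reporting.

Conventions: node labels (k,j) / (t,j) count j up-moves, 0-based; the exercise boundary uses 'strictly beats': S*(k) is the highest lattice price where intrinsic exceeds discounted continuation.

Δt=0.07575  u=1.11884  d=0.89378  q=0.48476  discount=0.99713
step 4 (expiry): payoffs max(K−S,0) = 46.5046 26.4697 1.3900 0.0000 0.0000
step 3: (k=3,j=0): S=89.0210, K−S=37.0490, hold=36.6866 ⇒ V=37.0490 exercise | (k=3,j=1): S=111.4368, K−S=14.6332, hold=14.2708 ⇒ V=14.6332 exercise | (k=3,j=2): S=139.4970, K−S=0.0000, hold=0.7141 ⇒ V=0.7141 continue | (k=3,j=3): S=174.6229, K−S=0.0000, hold=0.0000 ⇒ V=0.0000 continue  boundary S*=111.4368
step 2: (k=2,j=0): S=99.6003, K−S=26.4697, hold=26.1073 ⇒ V=26.4697 exercise | (k=2,j=1): S=124.6800, K−S=1.3900, hold=7.8630 ⇒ V=7.8630 continue | (k=2,j=2): S=156.0749, K−S=0.0000, hold=0.3669 ⇒ V=0.3669 continue  boundary S*=99.6003
step 1: (k=1,j=0): S=111.4368, K−S=14.6332, hold=17.3997 ⇒ V=17.3997 continue | (k=1,j=1): S=139.4970, K−S=0.0000, hold=4.2170 ⇒ V=4.2170 continue  boundary S*=-
step 0: (k=0,j=0): S=124.6800, K−S=1.3900, hold=10.9776 ⇒ V=10.9776 continue  boundary S*=-

price = 10.9776
boundary = - - 99.6003 111.4368
tree:
10.9776
17.3997 4.2170
26.4697 7.8630 0.3669
37.0490 14.6332 0.7141 0.0000
46.5046 26.4697 1.3900 0.0000 0.0000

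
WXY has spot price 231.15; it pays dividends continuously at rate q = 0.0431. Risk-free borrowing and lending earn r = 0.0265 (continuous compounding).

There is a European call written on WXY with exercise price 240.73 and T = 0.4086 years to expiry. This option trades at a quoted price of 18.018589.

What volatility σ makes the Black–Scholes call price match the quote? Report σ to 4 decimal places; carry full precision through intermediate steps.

At σ = 0.3907 the Black–Scholes value reproduces the quote:
σ√T = 0.3907·√0.4086 = 0.249743
d₁ = (ln(S/K) + (r−q+σ²/2)T) / (σ√T) = (ln(231.15/240.73) + (0.0265−0.0431+0.3907²/2)·0.4086) / 0.249743 = (-0.040609 + 0.024403) / 0.249743 = -0.064892
d₂ = d₁ − σ√T = -0.064892 − 0.249743 = -0.314634
e^{−rT} = 0.989231
e^{−qT} = 0.982544
N(d₁) = 0.474130,  N(d₂) = 0.376520
V = S·e^{−qT}·N(d₁) − K·e^{−rT}·N(d₂) = 107.682034 − 89.663445 = 18.018589 (the quoted price), and the Black–Scholes price is strictly increasing in σ, so σ is unique

sigma = 0.3907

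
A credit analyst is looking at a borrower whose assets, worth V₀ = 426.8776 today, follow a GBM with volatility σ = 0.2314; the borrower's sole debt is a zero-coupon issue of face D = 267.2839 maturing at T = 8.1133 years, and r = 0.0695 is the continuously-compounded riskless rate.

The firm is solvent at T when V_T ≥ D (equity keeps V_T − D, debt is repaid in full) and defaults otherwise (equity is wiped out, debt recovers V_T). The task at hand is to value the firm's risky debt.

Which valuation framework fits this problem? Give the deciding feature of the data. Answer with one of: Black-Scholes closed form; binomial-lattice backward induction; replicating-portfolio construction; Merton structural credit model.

framework: Merton structural credit model

Key observation: with the firm-asset dynamics (V₀ = 426.8776) and a single zero-coupon liability of face 267.2839 given, debt value, spread, and default probability all derive from the option view of the balance sheet.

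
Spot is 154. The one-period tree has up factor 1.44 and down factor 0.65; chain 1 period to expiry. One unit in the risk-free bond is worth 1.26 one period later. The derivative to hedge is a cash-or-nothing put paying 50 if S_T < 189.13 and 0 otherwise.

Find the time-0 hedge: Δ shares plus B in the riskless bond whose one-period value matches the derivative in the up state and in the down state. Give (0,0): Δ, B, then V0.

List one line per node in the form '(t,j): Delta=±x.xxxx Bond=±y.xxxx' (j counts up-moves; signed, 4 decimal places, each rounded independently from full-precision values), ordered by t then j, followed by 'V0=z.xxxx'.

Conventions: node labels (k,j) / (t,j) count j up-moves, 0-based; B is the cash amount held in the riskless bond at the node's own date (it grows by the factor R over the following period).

(0,0): Delta=-0.4110 Bond=72.3327
V0=9.0416

No-arbitrage ⇒ martingale measure with p* = (R−d)/(u−d) = 0.7722.
At maturity the claim pays: V(1,0)=50.0000, V(1,1)=0.0000
  t=0,j=0: stock 154.0000 → up 221.7600 (V=0.0000), down 100.1000 (V=50.0000). Price 9.0416; hedge Δ=-0.4110, bond B=72.3327.
Verification: the root portfolio costs Δ(0,0)·S0 + B(0,0) = 9.0416, matching V0.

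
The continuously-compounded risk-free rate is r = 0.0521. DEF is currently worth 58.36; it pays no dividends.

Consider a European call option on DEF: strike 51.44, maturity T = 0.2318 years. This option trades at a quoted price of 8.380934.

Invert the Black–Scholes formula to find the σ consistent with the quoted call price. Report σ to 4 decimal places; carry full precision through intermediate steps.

At σ = 0.3198 the Black–Scholes value reproduces the quote:
σ√T = 0.3198·√0.2318 = 0.153970
d₁ = (ln(S/K) + (r+σ²/2)T) / (σ√T) = (ln(58.36/51.44) + (0.0521+0.3198²/2)·0.2318) / 0.153970 = (0.126215 + 0.023930) / 0.153970 = 0.975158
d₂ = d₁ − σ√T = 0.975158 − 0.153970 = 0.821188
e^{−rT} = 0.987996
N(d₁) = 0.835259,  N(d₂) = 0.794230
V = S·N(d₁) − K·e^{−rT}·N(d₂) = 48.745718 − 40.364785 = 8.380934 (equal to the quote); since ∂V/∂σ > 0 for all σ, the implied volatility is unique

sigma = 0.3198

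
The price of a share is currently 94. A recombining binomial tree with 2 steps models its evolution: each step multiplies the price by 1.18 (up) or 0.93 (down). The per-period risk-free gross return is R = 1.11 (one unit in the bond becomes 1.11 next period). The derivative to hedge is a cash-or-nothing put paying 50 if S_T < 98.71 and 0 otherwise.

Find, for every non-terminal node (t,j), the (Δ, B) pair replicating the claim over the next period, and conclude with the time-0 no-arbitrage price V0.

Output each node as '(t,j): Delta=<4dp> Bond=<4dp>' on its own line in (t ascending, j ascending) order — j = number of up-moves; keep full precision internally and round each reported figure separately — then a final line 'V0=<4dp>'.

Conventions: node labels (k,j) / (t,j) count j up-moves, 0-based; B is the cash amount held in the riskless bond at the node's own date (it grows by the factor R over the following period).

(0,0): Delta=-0.5367 Bond=53.6320
(1,0): Delta=-2.2878 Bond=212.6126
(1,1): Delta=0.0000 Bond=0.0000
V0=3.1816

No-arbitrage ⇒ martingale measure with p* = (R−d)/(u−d) = 0.7200.
Expiry values: V(2,0)=50.0000, V(2,1)=0.0000, V(2,2)=0.0000
  t=1,j=0: stock 87.4200 → up 103.1556 (V=0.0000), down 81.3006 (V=50.0000). Price 12.6126; hedge Δ=-2.2878, bond B=212.6126.
  t=1,j=1: stock 110.9200 → up 130.8856 (V=0.0000), down 103.1556 (V=0.0000). Price 0.0000; hedge Δ=0.0000, bond B=0.0000.
  t=0,j=0: stock 94.0000 → up 110.9200 (V=0.0000), down 87.4200 (V=12.6126). Price 3.1816; hedge Δ=-0.5367, bond B=53.6320.
Check: Δ(0,0)·S0 + B(0,0) = 3.1816 = V0.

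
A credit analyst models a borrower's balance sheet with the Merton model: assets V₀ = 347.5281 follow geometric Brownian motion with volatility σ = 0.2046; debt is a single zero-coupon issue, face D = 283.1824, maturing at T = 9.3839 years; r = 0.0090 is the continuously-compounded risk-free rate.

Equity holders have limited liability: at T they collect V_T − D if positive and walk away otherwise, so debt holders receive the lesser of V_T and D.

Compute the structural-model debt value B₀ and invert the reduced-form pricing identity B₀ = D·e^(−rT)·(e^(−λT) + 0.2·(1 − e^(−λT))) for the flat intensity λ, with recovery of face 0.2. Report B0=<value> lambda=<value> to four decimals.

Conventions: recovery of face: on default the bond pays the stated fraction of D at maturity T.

Apply the equity-as-call identities (strike 283.1824, horizon 9.3839 years):
d₁ = [ln(V₀/D) + (r + σ²/2)T] / (σ√T)
   = [ln(347.5281/283.1824) + (0.0090 + 0.5·0.2046²)·9.3839] / (0.2046·√9.3839)
   = [0.204754 + 0.280866] / 0.626754 = 0.774817
d₂ = d₁ − σ√T = 0.774817 − 0.626754 = 0.148063
N(d₁) = 0.780776,  N(d₂) = 0.558853,  e^(−rT) = 0.919013
E₀ = V₀·N(d₁) − D·e^(−rT)·N(d₂)
   = 347.5281·0.780776 − 283.1824·0.919013·0.558853 = 125.901006
B₀ = V₀ − E₀ = 347.5281 − 125.901006 = 221.627094
e^(−λT) = (B₀·e^(rT)/D − 0.2)/(1 − 0.2) = (221.6271·1.088124/283.1824 − 0.2)/0.8 = 0.81449837
λ = −ln(0.81449837)/9.3839 = 0.021865

B0=221.6271 lambda=0.0219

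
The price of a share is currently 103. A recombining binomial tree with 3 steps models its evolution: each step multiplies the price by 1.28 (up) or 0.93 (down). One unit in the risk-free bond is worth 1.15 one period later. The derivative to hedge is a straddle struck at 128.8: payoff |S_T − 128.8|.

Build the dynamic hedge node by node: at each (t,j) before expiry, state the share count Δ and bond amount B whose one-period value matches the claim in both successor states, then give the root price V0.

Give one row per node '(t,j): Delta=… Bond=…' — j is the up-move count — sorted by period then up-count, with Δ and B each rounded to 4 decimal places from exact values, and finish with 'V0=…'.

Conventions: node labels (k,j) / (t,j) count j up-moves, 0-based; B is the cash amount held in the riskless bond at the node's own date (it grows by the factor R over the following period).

(0,0): Delta=0.5302 Bond=-28.1496
(1,0): Delta=-0.0824 Bond=26.3086
(1,1): Delta=0.7932 Bond=-67.0469
(2,0): Delta=-1.0000 Bond=112.0000
(2,1): Delta=0.3116 Bond=-18.0491
(2,2): Delta=1.0000 Bond=-112.0000
V0=26.4618

Since d<R<u, set p* = (R−d)/(u−d) = 0.6286; price each node as the discounted p*-expectation of its children.
Payoffs at expiry: V(3,0)=45.9512, V(3,1)=14.7716, V(3,2)=28.1423, V(3,3)=87.2067
  t=2,j=0: stock 89.0847 → up 114.0284 (V=14.7716), down 82.8488 (V=45.9512). Price 22.9153; hedge Δ=-1.0000, bond B=112.0000.
  t=2,j=1: stock 122.6112 → up 156.9423 (V=28.1423), down 114.0284 (V=14.7716). Price 20.1531; hedge Δ=0.3116, bond B=-18.0491.
  t=2,j=2: stock 168.7552 → up 216.0067 (V=87.2067), down 156.9423 (V=28.1423). Price 56.7552; hedge Δ=1.0000, bond B=-112.0000.
  t=1,j=0: stock 95.7900 → up 122.6112 (V=20.1531), down 89.0847 (V=22.9153). Price 18.4166; hedge Δ=-0.0824, bond B=26.3086.
  t=1,j=1: stock 131.8400 → up 168.7552 (V=56.7552), down 122.6112 (V=20.1531). Price 37.5305; hedge Δ=0.7932, bond B=-67.0469.
  t=0,j=0: stock 103.0000 → up 131.8400 (V=37.5305), down 95.7900 (V=18.4166). Price 26.4618; hedge Δ=0.5302, bond B=-28.1496.
Verification: the root portfolio costs Δ(0,0)·S0 + B(0,0) = 26.4618, matching V0.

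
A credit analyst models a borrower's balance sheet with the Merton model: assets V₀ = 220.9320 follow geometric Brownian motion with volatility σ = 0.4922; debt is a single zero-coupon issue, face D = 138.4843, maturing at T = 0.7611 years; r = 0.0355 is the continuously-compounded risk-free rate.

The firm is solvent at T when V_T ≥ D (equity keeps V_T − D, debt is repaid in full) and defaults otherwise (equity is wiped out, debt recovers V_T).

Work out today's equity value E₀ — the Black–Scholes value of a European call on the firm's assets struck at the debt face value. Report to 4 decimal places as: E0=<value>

E0=90.6648

Apply the equity-as-call identities (strike 138.4843, horizon 0.7611 years):
d₁ = [ln(V₀/D) + (r + σ²/2)T] / (σ√T)
   = [ln(220.9320/138.4843) + (0.0355 + 0.5·0.4922²)·0.7611] / (0.4922·√0.7611)
   = [0.467098 + 0.119211] / 0.429400 = 1.365414
d₂ = d₁ − σ√T = 1.365414 − 0.429400 = 0.936014
N(d₁) = 0.913939,  N(d₂) = 0.825367,  e^(−rT) = 0.973343
E₀ = V₀·N(d₁) − D·e^(−rT)·N(d₂)
   = 220.9320·0.913939 − 138.4843·0.973343·0.825367 = 90.664846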